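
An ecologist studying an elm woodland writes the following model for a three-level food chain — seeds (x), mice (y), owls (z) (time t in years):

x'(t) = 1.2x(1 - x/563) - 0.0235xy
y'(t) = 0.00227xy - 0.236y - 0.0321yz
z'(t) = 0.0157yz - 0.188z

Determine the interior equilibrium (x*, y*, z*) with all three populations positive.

From dz/dt = 0: 0.0157y* = 0.188, so y* = 12.
From dx/dt = 0: 1.2(1 - x*/563) = 0.0235·12, giving x* = 563·(1 - 0.235) = 431.
From dy/dt = 0: 0.00227·431 - 0.236 = 0.0321z*, so z* = 0.742/0.0321 = 23.1.

x* ≈ 431, y* ≈ 12, z* ≈ 23.1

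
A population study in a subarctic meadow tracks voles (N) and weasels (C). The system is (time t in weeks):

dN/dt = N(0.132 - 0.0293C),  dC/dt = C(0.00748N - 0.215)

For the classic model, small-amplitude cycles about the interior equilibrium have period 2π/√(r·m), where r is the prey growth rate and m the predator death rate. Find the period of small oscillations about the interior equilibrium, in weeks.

T ≈ 37.3 weeks

Here r = 0.132 and m = 0.215, so r·m = 0.0284.
ω = √0.0284 = 0.168 per week, hence T = 2π/ω ≈ 37.3 weeks.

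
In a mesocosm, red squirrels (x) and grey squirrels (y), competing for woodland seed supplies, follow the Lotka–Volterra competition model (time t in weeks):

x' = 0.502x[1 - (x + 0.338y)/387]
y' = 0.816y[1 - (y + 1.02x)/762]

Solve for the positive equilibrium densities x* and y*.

Setting both brackets to zero gives the nullclines x + 0.338y = 387 and 1.02x + y = 762.
Substituting y = 762 - 1.02x into the first: x(1 - 0.338·1.02) = 387 - 0.338·762.
So x* = 129/0.655 = 198, and then y* = 762 - 1.02·198 = 560.

x* ≈ 198, y* ≈ 560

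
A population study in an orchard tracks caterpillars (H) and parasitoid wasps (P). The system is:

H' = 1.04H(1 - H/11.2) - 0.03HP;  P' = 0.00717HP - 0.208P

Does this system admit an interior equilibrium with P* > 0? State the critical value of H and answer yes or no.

Threshold H = 29; K < 29, so no, the predator goes extinct.

The predator equation gives dP/dt > 0 only when H > 0.208/0.00717 = 29.
Without the predator, H → K = 11.2. Since 11.2 < 29, the predator cannot invade.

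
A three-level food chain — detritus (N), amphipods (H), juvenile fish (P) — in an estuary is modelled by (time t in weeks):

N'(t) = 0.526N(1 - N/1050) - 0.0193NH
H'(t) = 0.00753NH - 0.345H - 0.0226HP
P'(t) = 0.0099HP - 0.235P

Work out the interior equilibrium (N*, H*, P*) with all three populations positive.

N* ≈ 135, H* ≈ 23.7, P* ≈ 29.9

From dP/dt = 0: 0.0099H* = 0.235, so H* = 23.7.
From dN/dt = 0: 0.526(1 - N*/1050) = 0.0193·23.7, giving N* = 1050·(1 - 0.871) = 135.
From dH/dt = 0: 0.00753·135 - 0.345 = 0.0226P*, so P* = 0.675/0.0226 = 29.9.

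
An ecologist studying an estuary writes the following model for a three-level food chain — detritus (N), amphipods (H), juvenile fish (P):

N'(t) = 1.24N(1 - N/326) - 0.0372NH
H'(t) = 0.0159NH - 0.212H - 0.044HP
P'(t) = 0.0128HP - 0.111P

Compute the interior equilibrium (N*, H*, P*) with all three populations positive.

N* ≈ 241, H* ≈ 8.67, P* ≈ 82.3

From dP/dt = 0: 0.0128H* = 0.111, so H* = 8.67.
From dN/dt = 0: 1.24(1 - N*/326) = 0.0372·8.67, giving N* = 326·(1 - 0.26) = 241.
From dH/dt = 0: 0.0159·241 - 0.212 = 0.044P*, so P* = 3.62/0.044 = 82.3.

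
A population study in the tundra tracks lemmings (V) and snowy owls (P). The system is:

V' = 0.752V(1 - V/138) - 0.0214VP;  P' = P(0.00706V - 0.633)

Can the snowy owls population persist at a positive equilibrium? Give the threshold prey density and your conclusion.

The predator equation gives dP/dt > 0 only when V > 0.633/0.00706 = 89.7.
Without the predator, V → K = 138. Since 138 > 89.7, the predator can invade and persist.

Threshold V = 89.7; K > 89.7, so yes, the predator persists.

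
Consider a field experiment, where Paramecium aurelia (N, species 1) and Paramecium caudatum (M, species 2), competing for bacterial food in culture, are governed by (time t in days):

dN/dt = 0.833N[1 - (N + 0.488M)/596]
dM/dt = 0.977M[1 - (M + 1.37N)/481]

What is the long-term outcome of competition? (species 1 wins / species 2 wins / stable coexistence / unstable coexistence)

Compare the nullcline intercepts: K1/α12 = 596/0.488 = 1220 > K2 = 481; K2/α21 = 481/1.37 = 351 < K1 = 596.
Since the inequalities point opposite ways, species 1 can invade but species 2 cannot.

species 1 excludes species 2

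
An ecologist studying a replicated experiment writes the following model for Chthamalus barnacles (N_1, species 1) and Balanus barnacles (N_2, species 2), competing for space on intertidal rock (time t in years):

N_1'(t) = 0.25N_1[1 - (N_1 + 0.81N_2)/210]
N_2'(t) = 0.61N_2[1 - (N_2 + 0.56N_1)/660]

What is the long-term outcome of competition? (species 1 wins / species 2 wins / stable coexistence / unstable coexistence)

Compare the nullcline intercepts: K1/α12 = 210/0.81 = 259 < K2 = 660; K2/α21 = 660/0.56 = 1180 > K1 = 210.
Since the inequalities point opposite ways, species 2 can invade but species 1 cannot.

species 2 excludes species 1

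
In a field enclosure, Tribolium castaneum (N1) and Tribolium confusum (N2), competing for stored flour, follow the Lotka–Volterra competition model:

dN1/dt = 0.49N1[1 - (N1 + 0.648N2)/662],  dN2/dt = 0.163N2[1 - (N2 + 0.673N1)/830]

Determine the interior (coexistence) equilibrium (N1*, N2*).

Setting both brackets to zero gives the nullclines N1 + 0.648N2 = 662 and 0.673N1 + N2 = 830.
Substituting N2 = 830 - 0.673N1 into the first: N1(1 - 0.648·0.673) = 662 - 0.648·830.
So N1* = 124/0.564 = 220, and then N2* = 830 - 0.673·220 = 682.

N1* ≈ 220, N2* ≈ 682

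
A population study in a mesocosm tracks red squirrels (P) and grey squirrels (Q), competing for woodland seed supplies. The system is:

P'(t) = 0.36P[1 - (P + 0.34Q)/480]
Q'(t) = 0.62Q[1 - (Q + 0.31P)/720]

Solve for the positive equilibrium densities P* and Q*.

Setting both brackets to zero gives the nullclines P + 0.34Q = 480 and 0.31P + Q = 720.
Substituting Q = 720 - 0.31P into the first: P(1 - 0.34·0.31) = 480 - 0.34·720.
So P* = 235/0.895 = 263, and then Q* = 720 - 0.31·263 = 638.

P* ≈ 263, Q* ≈ 638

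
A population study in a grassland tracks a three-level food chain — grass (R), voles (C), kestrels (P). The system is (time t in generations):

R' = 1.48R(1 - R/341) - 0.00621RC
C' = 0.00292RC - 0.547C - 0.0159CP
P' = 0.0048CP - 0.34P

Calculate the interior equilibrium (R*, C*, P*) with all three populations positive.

From dP/dt = 0: 0.0048C* = 0.34, so C* = 70.8.
From dR/dt = 0: 1.48(1 - R*/341) = 0.00621·70.8, giving R* = 341·(1 - 0.297) = 240.
From dC/dt = 0: 0.00292·240 - 0.547 = 0.0159P*, so P* = 0.153/0.0159 = 9.61.

R* ≈ 240, C* ≈ 70.8, P* ≈ 9.61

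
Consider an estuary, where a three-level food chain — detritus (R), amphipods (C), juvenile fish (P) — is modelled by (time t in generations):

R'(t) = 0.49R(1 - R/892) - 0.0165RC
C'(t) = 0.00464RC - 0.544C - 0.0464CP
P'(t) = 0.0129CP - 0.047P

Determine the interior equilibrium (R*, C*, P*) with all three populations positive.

R* ≈ 783, C* ≈ 3.64, P* ≈ 66.5

From dP/dt = 0: 0.0129C* = 0.047, so C* = 3.64.
From dR/dt = 0: 0.49(1 - R*/892) = 0.0165·3.64, giving R* = 892·(1 - 0.123) = 783.
From dC/dt = 0: 0.00464·783 - 0.544 = 0.0464P*, so P* = 3.09/0.0464 = 66.5.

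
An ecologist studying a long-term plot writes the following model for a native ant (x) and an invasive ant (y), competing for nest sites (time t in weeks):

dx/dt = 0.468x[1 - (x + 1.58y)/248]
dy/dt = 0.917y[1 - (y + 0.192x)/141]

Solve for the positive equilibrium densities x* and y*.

x* ≈ 36.2, y* ≈ 134

Setting both brackets to zero gives the nullclines x + 1.58y = 248 and 0.192x + y = 141.
Substituting y = 141 - 0.192x into the first: x(1 - 1.58·0.192) = 248 - 1.58·141.
So x* = 25.2/0.697 = 36.2, and then y* = 141 - 0.192·36.2 = 134.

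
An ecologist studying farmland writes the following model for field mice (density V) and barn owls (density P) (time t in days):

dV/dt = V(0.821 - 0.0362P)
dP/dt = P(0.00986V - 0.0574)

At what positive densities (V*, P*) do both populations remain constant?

Set dP/dt = 0 with P > 0: 0.00986V - 0.0574 = 0, so V* = 0.0574/0.00986 = 5.82.
Set dV/dt = 0 with V > 0: 0.821 - 0.0362P = 0, so P* = 0.821/0.0362 = 22.7.

V* ≈ 5.82, P* ≈ 22.7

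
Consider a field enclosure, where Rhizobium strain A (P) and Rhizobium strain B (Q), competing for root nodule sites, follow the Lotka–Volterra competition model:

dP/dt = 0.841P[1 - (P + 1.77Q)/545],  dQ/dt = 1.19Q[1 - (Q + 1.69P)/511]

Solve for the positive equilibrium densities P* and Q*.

P* ≈ 181, Q* ≈ 206

Setting both brackets to zero gives the nullclines P + 1.77Q = 545 and 1.69P + Q = 511.
Substituting Q = 511 - 1.69P into the first: P(1 - 1.77·1.69) = 545 - 1.77·511.
So P* = -359/-1.99 = 181, and then Q* = 511 - 1.69·181 = 206.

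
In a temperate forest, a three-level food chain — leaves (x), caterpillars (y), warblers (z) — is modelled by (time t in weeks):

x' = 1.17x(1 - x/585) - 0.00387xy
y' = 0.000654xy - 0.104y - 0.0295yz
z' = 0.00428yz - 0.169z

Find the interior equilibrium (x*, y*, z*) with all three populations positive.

From dz/dt = 0: 0.00428y* = 0.169, so y* = 39.5.
From dx/dt = 0: 1.17(1 - x*/585) = 0.00387·39.5, giving x* = 585·(1 - 0.131) = 509.
From dy/dt = 0: 0.000654·509 - 0.104 = 0.0295z*, so z* = 0.229/0.0295 = 7.75.

x* ≈ 509, y* ≈ 39.5, z* ≈ 7.75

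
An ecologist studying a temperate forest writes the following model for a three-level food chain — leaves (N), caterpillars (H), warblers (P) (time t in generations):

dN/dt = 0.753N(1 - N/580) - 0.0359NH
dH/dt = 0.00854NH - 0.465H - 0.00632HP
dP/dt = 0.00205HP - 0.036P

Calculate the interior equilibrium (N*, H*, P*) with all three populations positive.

N* ≈ 94.4, H* ≈ 17.6, P* ≈ 54

From dP/dt = 0: 0.00205H* = 0.036, so H* = 17.6.
From dN/dt = 0: 0.753(1 - N*/580) = 0.0359·17.6, giving N* = 580·(1 - 0.837) = 94.4.
From dH/dt = 0: 0.00854·94.4 - 0.465 = 0.00632P*, so P* = 0.341/0.00632 = 54.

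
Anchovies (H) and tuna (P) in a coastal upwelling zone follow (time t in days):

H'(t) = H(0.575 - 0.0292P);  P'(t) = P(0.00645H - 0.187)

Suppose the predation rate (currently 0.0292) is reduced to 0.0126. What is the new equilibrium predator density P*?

P* ≈ 45.6

At the interior fixed point, setting dH/dt = 0 with H > 0 fixes P* = (prey growth rate)/(HP coefficient) — independent of the other coefficients.
With the change, P* = 0.575/0.0126 = 45.6; it rises from 19.7.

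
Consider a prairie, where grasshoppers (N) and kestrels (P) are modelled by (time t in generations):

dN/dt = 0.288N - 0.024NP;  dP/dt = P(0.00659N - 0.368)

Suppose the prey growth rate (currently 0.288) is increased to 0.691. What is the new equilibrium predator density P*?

P* ≈ 28.8

At the interior fixed point, setting dN/dt = 0 with N > 0 fixes P* = (prey growth rate)/(NP coefficient) — independent of the other coefficients.
With the change, P* = 0.691/0.024 = 28.8; it rises from 12.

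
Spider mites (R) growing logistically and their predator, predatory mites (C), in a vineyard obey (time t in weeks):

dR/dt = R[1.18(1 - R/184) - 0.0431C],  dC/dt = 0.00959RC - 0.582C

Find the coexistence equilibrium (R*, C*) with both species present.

From dC/dt = 0 with C > 0: 0.00959R* = 0.582, so R* = 60.7.
Substitute into dR/dt = 0: 1.18(1 - 60.7/184) = 0.0431C*.
The bracket is 0.67, giving C* = 0.791/0.0431 = 18.3.

R* ≈ 60.7, C* ≈ 18.3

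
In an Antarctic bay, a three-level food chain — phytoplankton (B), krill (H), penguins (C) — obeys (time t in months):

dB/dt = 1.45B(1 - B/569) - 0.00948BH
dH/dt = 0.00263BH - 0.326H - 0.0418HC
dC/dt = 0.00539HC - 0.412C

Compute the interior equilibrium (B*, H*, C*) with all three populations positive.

From dC/dt = 0: 0.00539H* = 0.412, so H* = 76.4.
From dB/dt = 0: 1.45(1 - B*/569) = 0.00948·76.4, giving B* = 569·(1 - 0.5) = 285.
From dH/dt = 0: 0.00263·285 - 0.326 = 0.0418C*, so C* = 0.423/0.0418 = 10.1.

B* ≈ 285, H* ≈ 76.4, C* ≈ 10.1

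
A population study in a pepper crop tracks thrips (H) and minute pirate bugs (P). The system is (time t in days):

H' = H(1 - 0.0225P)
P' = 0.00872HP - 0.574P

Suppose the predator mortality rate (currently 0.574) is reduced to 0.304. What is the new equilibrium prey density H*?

H* ≈ 34.9

At the interior fixed point, setting dP/dt = 0 with P > 0 fixes H* = (predator death rate)/(HP coefficient) — independent of the other coefficients.
With the change, H* = 0.304/0.00872 = 34.9; it falls from 65.8.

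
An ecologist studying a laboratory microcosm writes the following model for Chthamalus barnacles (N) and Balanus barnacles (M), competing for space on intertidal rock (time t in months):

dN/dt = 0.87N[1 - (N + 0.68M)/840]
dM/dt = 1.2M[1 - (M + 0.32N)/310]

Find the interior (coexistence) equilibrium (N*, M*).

N* ≈ 804, M* ≈ 52.7

Setting both brackets to zero gives the nullclines N + 0.68M = 840 and 0.32N + M = 310.
Substituting M = 310 - 0.32N into the first: N(1 - 0.68·0.32) = 840 - 0.68·310.
So N* = 629/0.782 = 804, and then M* = 310 - 0.32·804 = 52.7.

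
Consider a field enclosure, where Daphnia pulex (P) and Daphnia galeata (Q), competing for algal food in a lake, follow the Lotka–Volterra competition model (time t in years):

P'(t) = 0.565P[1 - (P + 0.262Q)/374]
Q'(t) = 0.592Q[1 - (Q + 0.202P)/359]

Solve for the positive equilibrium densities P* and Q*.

P* ≈ 296, Q* ≈ 299

Setting both brackets to zero gives the nullclines P + 0.262Q = 374 and 0.202P + Q = 359.
Substituting Q = 359 - 0.202P into the first: P(1 - 0.262·0.202) = 374 - 0.262·359.
So P* = 280/0.947 = 296, and then Q* = 359 - 0.202·296 = 299.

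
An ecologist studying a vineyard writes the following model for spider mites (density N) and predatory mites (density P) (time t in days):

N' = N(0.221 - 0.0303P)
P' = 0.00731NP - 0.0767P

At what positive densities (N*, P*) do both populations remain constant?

Set dP/dt = 0 with P > 0: 0.00731N - 0.0767 = 0, so N* = 0.0767/0.00731 = 10.5.
Set dN/dt = 0 with N > 0: 0.221 - 0.0303P = 0, so P* = 0.221/0.0303 = 7.29.

N* ≈ 10.5, P* ≈ 7.29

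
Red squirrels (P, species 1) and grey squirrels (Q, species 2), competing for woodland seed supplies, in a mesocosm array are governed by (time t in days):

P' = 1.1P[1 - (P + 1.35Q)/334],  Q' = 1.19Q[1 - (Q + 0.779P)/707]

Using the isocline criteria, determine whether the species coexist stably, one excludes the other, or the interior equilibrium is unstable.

Compare the nullcline intercepts: K1/α12 = 334/1.35 = 247 < K2 = 707; K2/α21 = 707/0.779 = 908 > K1 = 334.
Since the inequalities point opposite ways, species 2 can invade but species 1 cannot.

species 2 excludes species 1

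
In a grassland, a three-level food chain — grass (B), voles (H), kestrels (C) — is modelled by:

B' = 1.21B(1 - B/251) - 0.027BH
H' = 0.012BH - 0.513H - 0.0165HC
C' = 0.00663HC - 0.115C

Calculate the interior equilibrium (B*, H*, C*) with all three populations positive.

From dC/dt = 0: 0.00663H* = 0.115, so H* = 17.3.
From dB/dt = 0: 1.21(1 - B*/251) = 0.027·17.3, giving B* = 251·(1 - 0.387) = 154.
From dH/dt = 0: 0.012·154 - 0.513 = 0.0165C*, so C* = 1.33/0.0165 = 80.8.

B* ≈ 154, H* ≈ 17.3, C* ≈ 80.8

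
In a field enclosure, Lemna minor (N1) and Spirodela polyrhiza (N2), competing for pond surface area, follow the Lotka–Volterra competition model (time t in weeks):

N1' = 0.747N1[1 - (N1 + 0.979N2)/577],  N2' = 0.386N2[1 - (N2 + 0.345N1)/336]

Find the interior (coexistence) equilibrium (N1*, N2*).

Setting both brackets to zero gives the nullclines N1 + 0.979N2 = 577 and 0.345N1 + N2 = 336.
Substituting N2 = 336 - 0.345N1 into the first: N1(1 - 0.979·0.345) = 577 - 0.979·336.
So N1* = 248/0.662 = 375, and then N2* = 336 - 0.345·375 = 207.

N1* ≈ 375, N2* ≈ 207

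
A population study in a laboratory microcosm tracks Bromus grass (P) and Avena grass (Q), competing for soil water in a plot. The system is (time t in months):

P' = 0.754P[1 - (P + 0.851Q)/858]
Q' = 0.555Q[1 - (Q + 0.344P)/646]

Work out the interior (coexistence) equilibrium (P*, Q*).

Setting both brackets to zero gives the nullclines P + 0.851Q = 858 and 0.344P + Q = 646.
Substituting Q = 646 - 0.344P into the first: P(1 - 0.851·0.344) = 858 - 0.851·646.
So P* = 308/0.707 = 436, and then Q* = 646 - 0.344·436 = 496.

P* ≈ 436, Q* ≈ 496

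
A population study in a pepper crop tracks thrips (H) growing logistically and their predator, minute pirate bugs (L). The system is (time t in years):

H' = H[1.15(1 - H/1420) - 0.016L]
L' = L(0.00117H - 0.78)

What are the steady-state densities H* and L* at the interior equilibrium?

From dL/dt = 0 with L > 0: 0.00117H* = 0.78, so H* = 667.
Substitute into dH/dt = 0: 1.15(1 - 667/1420) = 0.016L*.
The bracket is 0.531, giving L* = 0.61/0.016 = 38.1.

H* ≈ 667, L* ≈ 38.1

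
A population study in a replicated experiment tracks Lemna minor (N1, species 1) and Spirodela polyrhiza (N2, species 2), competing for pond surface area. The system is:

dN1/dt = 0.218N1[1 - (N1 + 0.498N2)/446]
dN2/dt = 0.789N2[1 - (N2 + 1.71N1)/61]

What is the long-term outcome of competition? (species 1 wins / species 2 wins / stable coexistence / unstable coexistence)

Compare the nullcline intercepts: K1/α12 = 446/0.498 = 896 > K2 = 61; K2/α21 = 61/1.71 = 35.7 < K1 = 446.
Since the inequalities point opposite ways, species 1 can invade but species 2 cannot.

species 1 excludes species 2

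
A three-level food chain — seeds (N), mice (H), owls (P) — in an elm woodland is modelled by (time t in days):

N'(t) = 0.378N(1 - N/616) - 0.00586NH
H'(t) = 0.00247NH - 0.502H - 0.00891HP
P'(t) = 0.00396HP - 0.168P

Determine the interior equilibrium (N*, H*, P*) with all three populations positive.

N* ≈ 211, H* ≈ 42.4, P* ≈ 2.11

From dP/dt = 0: 0.00396H* = 0.168, so H* = 42.4.
From dN/dt = 0: 0.378(1 - N*/616) = 0.00586·42.4, giving N* = 616·(1 - 0.658) = 211.
From dH/dt = 0: 0.00247·211 - 0.502 = 0.00891P*, so P* = 0.0188/0.00891 = 2.11.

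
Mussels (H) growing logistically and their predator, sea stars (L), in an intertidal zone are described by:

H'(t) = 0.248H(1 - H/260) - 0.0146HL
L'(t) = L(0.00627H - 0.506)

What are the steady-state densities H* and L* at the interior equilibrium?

From dL/dt = 0 with L > 0: 0.00627H* = 0.506, so H* = 80.7.
Substitute into dH/dt = 0: 0.248(1 - 80.7/260) = 0.0146L*.
The bracket is 0.69, giving L* = 0.171/0.0146 = 11.7.

H* ≈ 80.7, L* ≈ 11.7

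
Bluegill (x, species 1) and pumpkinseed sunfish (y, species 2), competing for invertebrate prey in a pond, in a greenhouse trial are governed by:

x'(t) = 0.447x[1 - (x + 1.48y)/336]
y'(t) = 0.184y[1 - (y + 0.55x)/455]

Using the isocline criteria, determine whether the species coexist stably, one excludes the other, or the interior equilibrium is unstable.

Compare the nullcline intercepts: K1/α12 = 336/1.48 = 227 < K2 = 455; K2/α21 = 455/0.55 = 827 > K1 = 336.
Since the inequalities point opposite ways, species 2 can invade but species 1 cannot.

species 2 excludes species 1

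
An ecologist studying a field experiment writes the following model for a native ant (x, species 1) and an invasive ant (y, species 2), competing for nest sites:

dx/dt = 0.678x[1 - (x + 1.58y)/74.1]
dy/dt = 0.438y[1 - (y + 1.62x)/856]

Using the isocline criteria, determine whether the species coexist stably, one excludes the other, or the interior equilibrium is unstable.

species 2 excludes species 1

Compare the nullcline intercepts: K1/α12 = 74.1/1.58 = 46.9 < K2 = 856; K2/α21 = 856/1.62 = 528 > K1 = 74.1.
Since the inequalities point opposite ways, species 2 can invade but species 1 cannot.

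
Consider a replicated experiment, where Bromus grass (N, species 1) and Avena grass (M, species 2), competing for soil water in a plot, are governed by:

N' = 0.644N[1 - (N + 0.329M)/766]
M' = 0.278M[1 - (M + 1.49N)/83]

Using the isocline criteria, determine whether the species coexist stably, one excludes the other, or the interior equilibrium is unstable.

Compare the nullcline intercepts: K1/α12 = 766/0.329 = 2330 > K2 = 83; K2/α21 = 83/1.49 = 55.7 < K1 = 766.
Since the inequalities point opposite ways, species 1 can invade but species 2 cannot.

species 1 excludes species 2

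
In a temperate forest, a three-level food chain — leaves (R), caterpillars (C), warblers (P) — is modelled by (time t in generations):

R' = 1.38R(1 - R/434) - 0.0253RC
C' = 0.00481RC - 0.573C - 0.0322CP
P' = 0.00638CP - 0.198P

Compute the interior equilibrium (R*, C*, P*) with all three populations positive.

R* ≈ 187, C* ≈ 31, P* ≈ 10.1

From dP/dt = 0: 0.00638C* = 0.198, so C* = 31.
From dR/dt = 0: 1.38(1 - R*/434) = 0.0253·31, giving R* = 434·(1 - 0.569) = 187.
From dC/dt = 0: 0.00481·187 - 0.573 = 0.0322P*, so P* = 0.327/0.0322 = 10.1.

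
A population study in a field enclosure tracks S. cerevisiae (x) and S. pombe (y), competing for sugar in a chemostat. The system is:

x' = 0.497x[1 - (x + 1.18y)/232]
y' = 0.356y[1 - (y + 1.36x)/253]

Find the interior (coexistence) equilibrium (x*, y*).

Setting both brackets to zero gives the nullclines x + 1.18y = 232 and 1.36x + y = 253.
Substituting y = 253 - 1.36x into the first: x(1 - 1.18·1.36) = 232 - 1.18·253.
So x* = -66.5/-0.605 = 110, and then y* = 253 - 1.36·110 = 103.

x* ≈ 110, y* ≈ 103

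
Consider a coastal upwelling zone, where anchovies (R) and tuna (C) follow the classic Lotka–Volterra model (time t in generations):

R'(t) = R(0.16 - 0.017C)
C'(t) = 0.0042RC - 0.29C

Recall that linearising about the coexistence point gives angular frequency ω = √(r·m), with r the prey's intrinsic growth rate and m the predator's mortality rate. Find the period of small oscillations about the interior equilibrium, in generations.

Here r = 0.16 and m = 0.29, so r·m = 0.0464.
ω = √0.0464 = 0.215 per generation, hence T = 2π/ω ≈ 29.2 generations.

T ≈ 29.2 generations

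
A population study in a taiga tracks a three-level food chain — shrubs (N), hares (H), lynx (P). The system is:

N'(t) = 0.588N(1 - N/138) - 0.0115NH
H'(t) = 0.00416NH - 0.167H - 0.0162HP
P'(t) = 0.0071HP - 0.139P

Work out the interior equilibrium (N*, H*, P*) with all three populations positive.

From dP/dt = 0: 0.0071H* = 0.139, so H* = 19.6.
From dN/dt = 0: 0.588(1 - N*/138) = 0.0115·19.6, giving N* = 138·(1 - 0.383) = 85.2.
From dH/dt = 0: 0.00416·85.2 - 0.167 = 0.0162P*, so P* = 0.187/0.0162 = 11.6.

N* ≈ 85.2, H* ≈ 19.6, P* ≈ 11.6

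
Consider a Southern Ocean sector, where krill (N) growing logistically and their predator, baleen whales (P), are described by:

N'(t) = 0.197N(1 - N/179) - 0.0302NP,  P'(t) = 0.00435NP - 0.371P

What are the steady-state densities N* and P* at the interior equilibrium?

From dP/dt = 0 with P > 0: 0.00435N* = 0.371, so N* = 85.3.
Substitute into dN/dt = 0: 0.197(1 - 85.3/179) = 0.0302P*.
The bracket is 0.524, giving P* = 0.103/0.0302 = 3.42.

N* ≈ 85.3, P* ≈ 3.42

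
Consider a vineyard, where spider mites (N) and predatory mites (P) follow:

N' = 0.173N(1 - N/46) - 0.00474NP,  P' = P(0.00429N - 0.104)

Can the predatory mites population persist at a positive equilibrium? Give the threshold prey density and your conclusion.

The predator equation gives dP/dt > 0 only when N > 0.104/0.00429 = 24.2.
Without the predator, N → K = 46. Since 46 > 24.2, the predator can invade and persist.

Threshold N = 24.2; K > 24.2, so yes, the predator persists.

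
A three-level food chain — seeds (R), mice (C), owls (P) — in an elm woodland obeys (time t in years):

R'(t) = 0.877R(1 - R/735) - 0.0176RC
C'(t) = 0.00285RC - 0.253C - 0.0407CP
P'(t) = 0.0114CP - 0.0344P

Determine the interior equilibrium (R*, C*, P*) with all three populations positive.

From dP/dt = 0: 0.0114C* = 0.0344, so C* = 3.02.
From dR/dt = 0: 0.877(1 - R*/735) = 0.0176·3.02, giving R* = 735·(1 - 0.0606) = 690.
From dC/dt = 0: 0.00285·690 - 0.253 = 0.0407P*, so P* = 1.71/0.0407 = 42.1.

R* ≈ 690, C* ≈ 3.02, P* ≈ 42.1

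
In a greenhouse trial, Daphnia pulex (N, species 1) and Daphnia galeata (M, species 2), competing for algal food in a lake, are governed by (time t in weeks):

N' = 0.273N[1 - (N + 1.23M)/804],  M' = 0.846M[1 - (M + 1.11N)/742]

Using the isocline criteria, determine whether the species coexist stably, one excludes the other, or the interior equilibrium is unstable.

unstable coexistence (outcome depends on initial conditions)

Compare the nullcline intercepts: K1/α12 = 804/1.23 = 654 < K2 = 742; K2/α21 = 742/1.11 = 668 < K1 = 804.
Since both are reversed, neither can invade when rare; the interior point is a saddle.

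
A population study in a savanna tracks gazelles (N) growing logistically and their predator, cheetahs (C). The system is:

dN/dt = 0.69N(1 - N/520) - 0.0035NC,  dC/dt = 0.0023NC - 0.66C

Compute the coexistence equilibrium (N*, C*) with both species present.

N* ≈ 287, C* ≈ 88.4

From dC/dt = 0 with C > 0: 0.0023N* = 0.66, so N* = 287.
Substitute into dN/dt = 0: 0.69(1 - 287/520) = 0.0035C*.
The bracket is 0.448, giving C* = 0.309/0.0035 = 88.4.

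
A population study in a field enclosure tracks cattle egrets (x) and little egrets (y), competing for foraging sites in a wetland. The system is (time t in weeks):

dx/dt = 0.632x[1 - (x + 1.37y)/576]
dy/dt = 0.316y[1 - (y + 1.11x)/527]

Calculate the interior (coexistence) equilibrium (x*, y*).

x* ≈ 280, y* ≈ 216

Setting both brackets to zero gives the nullclines x + 1.37y = 576 and 1.11x + y = 527.
Substituting y = 527 - 1.11x into the first: x(1 - 1.37·1.11) = 576 - 1.37·527.
So x* = -146/-0.521 = 280, and then y* = 527 - 1.11·280 = 216.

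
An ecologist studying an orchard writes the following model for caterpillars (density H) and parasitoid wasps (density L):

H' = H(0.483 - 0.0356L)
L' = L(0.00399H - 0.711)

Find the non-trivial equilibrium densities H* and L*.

H* ≈ 178, L* ≈ 13.6

Set dL/dt = 0 with L > 0: 0.00399H - 0.711 = 0, so H* = 0.711/0.00399 = 178.
Set dH/dt = 0 with H > 0: 0.483 - 0.0356L = 0, so L* = 0.483/0.0356 = 13.6.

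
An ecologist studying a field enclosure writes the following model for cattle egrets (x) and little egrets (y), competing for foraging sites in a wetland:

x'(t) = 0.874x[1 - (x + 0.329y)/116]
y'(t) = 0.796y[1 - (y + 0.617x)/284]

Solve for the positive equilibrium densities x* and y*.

x* ≈ 28.3, y* ≈ 267

Setting both brackets to zero gives the nullclines x + 0.329y = 116 and 0.617x + y = 284.
Substituting y = 284 - 0.617x into the first: x(1 - 0.329·0.617) = 116 - 0.329·284.
So x* = 22.6/0.797 = 28.3, and then y* = 284 - 0.617·28.3 = 267.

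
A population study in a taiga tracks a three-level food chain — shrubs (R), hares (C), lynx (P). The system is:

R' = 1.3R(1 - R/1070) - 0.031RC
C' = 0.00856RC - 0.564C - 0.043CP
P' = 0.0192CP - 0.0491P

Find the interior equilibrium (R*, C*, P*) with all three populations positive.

R* ≈ 1000, C* ≈ 2.56, P* ≈ 187

From dP/dt = 0: 0.0192C* = 0.0491, so C* = 2.56.
From dR/dt = 0: 1.3(1 - R*/1070) = 0.031·2.56, giving R* = 1070·(1 - 0.061) = 1000.
From dC/dt = 0: 0.00856·1000 - 0.564 = 0.043P*, so P* = 8.04/0.043 = 187.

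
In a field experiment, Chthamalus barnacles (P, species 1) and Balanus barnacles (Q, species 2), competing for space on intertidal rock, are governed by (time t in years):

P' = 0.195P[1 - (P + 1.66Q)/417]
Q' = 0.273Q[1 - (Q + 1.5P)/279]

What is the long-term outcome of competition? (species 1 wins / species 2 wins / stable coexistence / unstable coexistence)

Compare the nullcline intercepts: K1/α12 = 417/1.66 = 251 < K2 = 279; K2/α21 = 279/1.5 = 186 < K1 = 417.
Since both are reversed, neither can invade when rare; the interior point is a saddle.

unstable coexistence (outcome depends on initial conditions)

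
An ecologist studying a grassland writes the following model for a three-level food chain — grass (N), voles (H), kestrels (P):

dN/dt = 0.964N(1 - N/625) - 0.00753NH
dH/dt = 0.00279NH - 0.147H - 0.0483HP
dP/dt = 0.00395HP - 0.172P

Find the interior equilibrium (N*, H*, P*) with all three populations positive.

N* ≈ 412, H* ≈ 43.5, P* ≈ 20.8

From dP/dt = 0: 0.00395H* = 0.172, so H* = 43.5.
From dN/dt = 0: 0.964(1 - N*/625) = 0.00753·43.5, giving N* = 625·(1 - 0.34) = 412.
From dH/dt = 0: 0.00279·412 - 0.147 = 0.0483P*, so P* = 1/0.0483 = 20.8.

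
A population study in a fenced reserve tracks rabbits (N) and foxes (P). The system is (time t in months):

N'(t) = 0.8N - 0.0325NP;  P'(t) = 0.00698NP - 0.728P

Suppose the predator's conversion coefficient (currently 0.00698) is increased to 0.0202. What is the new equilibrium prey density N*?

N* ≈ 36

At the interior fixed point, setting dP/dt = 0 with P > 0 fixes N* = (predator death rate)/(NP coefficient) — independent of the other coefficients.
With the change, N* = 0.728/0.0202 = 36; it falls from 104.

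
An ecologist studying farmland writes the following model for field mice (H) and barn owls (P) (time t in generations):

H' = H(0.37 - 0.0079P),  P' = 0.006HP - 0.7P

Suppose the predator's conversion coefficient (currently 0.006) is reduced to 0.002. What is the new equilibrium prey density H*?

H* ≈ 350

At the interior fixed point, setting dP/dt = 0 with P > 0 fixes H* = (predator death rate)/(HP coefficient) — independent of the other coefficients.
With the change, H* = 0.7/0.002 = 350; it rises from 117.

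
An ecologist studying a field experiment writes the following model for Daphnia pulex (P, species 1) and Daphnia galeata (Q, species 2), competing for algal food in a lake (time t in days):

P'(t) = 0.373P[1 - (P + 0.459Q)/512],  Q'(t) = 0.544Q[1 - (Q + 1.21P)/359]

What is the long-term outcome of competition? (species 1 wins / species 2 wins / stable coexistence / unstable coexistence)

species 1 excludes species 2

Compare the nullcline intercepts: K1/α12 = 512/0.459 = 1120 > K2 = 359; K2/α21 = 359/1.21 = 297 < K1 = 512.
Since the inequalities point opposite ways, species 1 can invade but species 2 cannot.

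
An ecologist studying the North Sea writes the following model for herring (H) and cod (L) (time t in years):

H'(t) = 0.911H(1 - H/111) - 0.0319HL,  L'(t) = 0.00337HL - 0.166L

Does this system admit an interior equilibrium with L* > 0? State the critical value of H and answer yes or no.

The predator equation gives dL/dt > 0 only when H > 0.166/0.00337 = 49.3.
Without the predator, H → K = 111. Since 111 > 49.3, the predator can invade and persist.

Threshold H = 49.3; K > 49.3, so yes, the predator persists.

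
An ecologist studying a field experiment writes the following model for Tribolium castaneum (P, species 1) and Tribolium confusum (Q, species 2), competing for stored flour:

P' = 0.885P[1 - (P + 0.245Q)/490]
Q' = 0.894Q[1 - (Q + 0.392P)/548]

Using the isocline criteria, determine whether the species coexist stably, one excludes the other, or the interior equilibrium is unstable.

Compare the nullcline intercepts: K1/α12 = 490/0.245 = 2000 > K2 = 548; K2/α21 = 548/0.392 = 1400 > K1 = 490.
Since both inequalities hold, each species can invade when rare, so the interior equilibrium is stable.

stable coexistence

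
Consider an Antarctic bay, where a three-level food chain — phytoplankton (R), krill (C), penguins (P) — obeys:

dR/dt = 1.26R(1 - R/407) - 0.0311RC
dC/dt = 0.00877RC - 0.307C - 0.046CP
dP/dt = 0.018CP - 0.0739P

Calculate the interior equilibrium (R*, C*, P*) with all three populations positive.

R* ≈ 366, C* ≈ 4.11, P* ≈ 63.1

From dP/dt = 0: 0.018C* = 0.0739, so C* = 4.11.
From dR/dt = 0: 1.26(1 - R*/407) = 0.0311·4.11, giving R* = 407·(1 - 0.101) = 366.
From dC/dt = 0: 0.00877·366 - 0.307 = 0.046P*, so P* = 2.9/0.046 = 63.1.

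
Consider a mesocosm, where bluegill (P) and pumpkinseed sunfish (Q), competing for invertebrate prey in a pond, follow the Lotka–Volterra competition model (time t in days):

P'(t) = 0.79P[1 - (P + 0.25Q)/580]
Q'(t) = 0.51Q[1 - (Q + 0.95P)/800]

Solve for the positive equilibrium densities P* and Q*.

P* ≈ 498, Q* ≈ 327

Setting both brackets to zero gives the nullclines P + 0.25Q = 580 and 0.95P + Q = 800.
Substituting Q = 800 - 0.95P into the first: P(1 - 0.25·0.95) = 580 - 0.25·800.
So P* = 380/0.762 = 498, and then Q* = 800 - 0.95·498 = 327.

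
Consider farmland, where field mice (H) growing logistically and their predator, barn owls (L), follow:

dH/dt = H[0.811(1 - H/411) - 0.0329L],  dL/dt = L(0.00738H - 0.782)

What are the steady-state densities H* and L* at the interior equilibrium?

H* ≈ 106, L* ≈ 18.3

From dL/dt = 0 with L > 0: 0.00738H* = 0.782, so H* = 106.
Substitute into dH/dt = 0: 0.811(1 - 106/411) = 0.0329L*.
The bracket is 0.742, giving L* = 0.602/0.0329 = 18.3.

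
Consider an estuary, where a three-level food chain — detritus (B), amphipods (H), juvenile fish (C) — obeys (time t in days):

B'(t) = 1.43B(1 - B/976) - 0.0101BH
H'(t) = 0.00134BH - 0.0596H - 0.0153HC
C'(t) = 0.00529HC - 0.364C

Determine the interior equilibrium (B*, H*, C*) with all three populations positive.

From dC/dt = 0: 0.00529H* = 0.364, so H* = 68.8.
From dB/dt = 0: 1.43(1 - B*/976) = 0.0101·68.8, giving B* = 976·(1 - 0.486) = 502.
From dH/dt = 0: 0.00134·502 - 0.0596 = 0.0153C*, so C* = 0.613/0.0153 = 40.

B* ≈ 502, H* ≈ 68.8, C* ≈ 40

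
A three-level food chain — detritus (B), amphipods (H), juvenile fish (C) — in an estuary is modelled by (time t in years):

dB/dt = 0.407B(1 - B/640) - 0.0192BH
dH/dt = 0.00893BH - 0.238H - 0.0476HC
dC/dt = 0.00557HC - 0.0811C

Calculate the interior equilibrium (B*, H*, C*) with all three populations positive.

From dC/dt = 0: 0.00557H* = 0.0811, so H* = 14.6.
From dB/dt = 0: 0.407(1 - B*/640) = 0.0192·14.6, giving B* = 640·(1 - 0.687) = 200.
From dH/dt = 0: 0.00893·200 - 0.238 = 0.0476C*, so C* = 1.55/0.0476 = 32.6.

B* ≈ 200, H* ≈ 14.6, C* ≈ 32.6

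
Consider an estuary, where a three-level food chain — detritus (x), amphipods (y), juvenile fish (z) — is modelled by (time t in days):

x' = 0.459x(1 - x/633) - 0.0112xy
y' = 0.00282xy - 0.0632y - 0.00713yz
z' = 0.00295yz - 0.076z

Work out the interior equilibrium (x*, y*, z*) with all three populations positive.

x* ≈ 235, y* ≈ 25.8, z* ≈ 84.1

From dz/dt = 0: 0.00295y* = 0.076, so y* = 25.8.
From dx/dt = 0: 0.459(1 - x*/633) = 0.0112·25.8, giving x* = 633·(1 - 0.629) = 235.
From dy/dt = 0: 0.00282·235 - 0.0632 = 0.00713z*, so z* = 0.6/0.00713 = 84.1.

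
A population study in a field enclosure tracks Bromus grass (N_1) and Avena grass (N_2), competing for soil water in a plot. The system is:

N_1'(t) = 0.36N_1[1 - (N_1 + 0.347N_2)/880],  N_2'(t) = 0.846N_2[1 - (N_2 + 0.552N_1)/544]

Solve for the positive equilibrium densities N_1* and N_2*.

Setting both brackets to zero gives the nullclines N_1 + 0.347N_2 = 880 and 0.552N_1 + N_2 = 544.
Substituting N_2 = 544 - 0.552N_1 into the first: N_1(1 - 0.347·0.552) = 880 - 0.347·544.
So N_1* = 691/0.808 = 855, and then N_2* = 544 - 0.552·855 = 72.

N_1* ≈ 855, N_2* ≈ 72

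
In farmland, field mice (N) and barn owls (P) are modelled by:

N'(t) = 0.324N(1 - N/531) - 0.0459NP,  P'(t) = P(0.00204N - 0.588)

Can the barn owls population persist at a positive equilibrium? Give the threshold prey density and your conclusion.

Threshold N = 288; K > 288, so yes, the predator persists.

The predator equation gives dP/dt > 0 only when N > 0.588/0.00204 = 288.
Without the predator, N → K = 531. Since 531 > 288, the predator can invade and persist.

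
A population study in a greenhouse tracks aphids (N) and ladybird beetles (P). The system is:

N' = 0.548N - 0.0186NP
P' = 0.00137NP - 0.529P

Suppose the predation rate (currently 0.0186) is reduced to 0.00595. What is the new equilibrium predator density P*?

At the interior fixed point, setting dN/dt = 0 with N > 0 fixes P* = (prey growth rate)/(NP coefficient) — independent of the other coefficients.
With the change, P* = 0.548/0.00595 = 92.1; it rises from 29.5.

P* ≈ 92.1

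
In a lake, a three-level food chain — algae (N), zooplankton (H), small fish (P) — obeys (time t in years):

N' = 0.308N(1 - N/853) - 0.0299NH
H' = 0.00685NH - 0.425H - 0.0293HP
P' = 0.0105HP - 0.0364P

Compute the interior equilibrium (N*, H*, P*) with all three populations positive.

N* ≈ 566, H* ≈ 3.47, P* ≈ 118

From dP/dt = 0: 0.0105H* = 0.0364, so H* = 3.47.
From dN/dt = 0: 0.308(1 - N*/853) = 0.0299·3.47, giving N* = 853·(1 - 0.337) = 566.
From dH/dt = 0: 0.00685·566 - 0.425 = 0.0293P*, so P* = 3.45/0.0293 = 118.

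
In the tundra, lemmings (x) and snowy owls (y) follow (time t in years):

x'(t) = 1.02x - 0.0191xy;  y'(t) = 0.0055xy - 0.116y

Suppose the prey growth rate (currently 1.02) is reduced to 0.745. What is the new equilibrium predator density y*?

At the interior fixed point, setting dx/dt = 0 with x > 0 fixes y* = (prey growth rate)/(xy coefficient) — independent of the other coefficients.
With the change, y* = 0.745/0.0191 = 39; it falls from 53.4.

y* ≈ 39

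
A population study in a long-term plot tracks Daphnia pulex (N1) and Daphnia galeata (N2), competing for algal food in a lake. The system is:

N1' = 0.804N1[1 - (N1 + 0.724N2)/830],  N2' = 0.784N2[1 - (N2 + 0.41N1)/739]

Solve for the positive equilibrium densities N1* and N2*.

N1* ≈ 419, N2* ≈ 567

Setting both brackets to zero gives the nullclines N1 + 0.724N2 = 830 and 0.41N1 + N2 = 739.
Substituting N2 = 739 - 0.41N1 into the first: N1(1 - 0.724·0.41) = 830 - 0.724·739.
So N1* = 295/0.703 = 419, and then N2* = 739 - 0.41·419 = 567.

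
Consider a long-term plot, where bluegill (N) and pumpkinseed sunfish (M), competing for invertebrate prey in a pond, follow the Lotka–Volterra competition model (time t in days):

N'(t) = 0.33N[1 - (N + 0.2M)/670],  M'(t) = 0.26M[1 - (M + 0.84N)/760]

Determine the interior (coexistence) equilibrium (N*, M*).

N* ≈ 623, M* ≈ 237

Setting both brackets to zero gives the nullclines N + 0.2M = 670 and 0.84N + M = 760.
Substituting M = 760 - 0.84N into the first: N(1 - 0.2·0.84) = 670 - 0.2·760.
So N* = 518/0.832 = 623, and then M* = 760 - 0.84·623 = 237.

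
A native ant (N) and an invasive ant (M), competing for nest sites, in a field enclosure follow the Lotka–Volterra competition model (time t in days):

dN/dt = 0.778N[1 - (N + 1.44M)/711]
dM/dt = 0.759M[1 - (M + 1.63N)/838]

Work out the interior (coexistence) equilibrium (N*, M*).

N* ≈ 368, M* ≈ 238

Setting both brackets to zero gives the nullclines N + 1.44M = 711 and 1.63N + M = 838.
Substituting M = 838 - 1.63N into the first: N(1 - 1.44·1.63) = 711 - 1.44·838.
So N* = -496/-1.35 = 368, and then M* = 838 - 1.63·368 = 238.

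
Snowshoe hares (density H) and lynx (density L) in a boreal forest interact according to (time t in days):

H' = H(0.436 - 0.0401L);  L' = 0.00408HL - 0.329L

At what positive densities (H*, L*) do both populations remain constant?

H* ≈ 80.6, L* ≈ 10.9

Set dL/dt = 0 with L > 0: 0.00408H - 0.329 = 0, so H* = 0.329/0.00408 = 80.6.
Set dH/dt = 0 with H > 0: 0.436 - 0.0401L = 0, so L* = 0.436/0.0401 = 10.9.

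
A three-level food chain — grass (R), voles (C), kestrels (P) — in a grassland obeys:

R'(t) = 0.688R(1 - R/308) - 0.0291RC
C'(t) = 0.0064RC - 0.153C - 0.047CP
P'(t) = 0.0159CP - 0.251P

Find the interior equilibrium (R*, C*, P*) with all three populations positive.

R* ≈ 102, C* ≈ 15.8, P* ≈ 10.7

From dP/dt = 0: 0.0159C* = 0.251, so C* = 15.8.
From dR/dt = 0: 0.688(1 - R*/308) = 0.0291·15.8, giving R* = 308·(1 - 0.668) = 102.
From dC/dt = 0: 0.0064·102 - 0.153 = 0.047P*, so P* = 0.502/0.047 = 10.7.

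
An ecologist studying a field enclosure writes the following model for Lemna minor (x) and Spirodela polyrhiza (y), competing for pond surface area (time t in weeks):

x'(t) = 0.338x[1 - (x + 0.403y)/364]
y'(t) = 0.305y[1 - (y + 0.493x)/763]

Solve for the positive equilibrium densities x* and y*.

x* ≈ 70.5, y* ≈ 728

Setting both brackets to zero gives the nullclines x + 0.403y = 364 and 0.493x + y = 763.
Substituting y = 763 - 0.493x into the first: x(1 - 0.403·0.493) = 364 - 0.403·763.
So x* = 56.5/0.801 = 70.5, and then y* = 763 - 0.493·70.5 = 728.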